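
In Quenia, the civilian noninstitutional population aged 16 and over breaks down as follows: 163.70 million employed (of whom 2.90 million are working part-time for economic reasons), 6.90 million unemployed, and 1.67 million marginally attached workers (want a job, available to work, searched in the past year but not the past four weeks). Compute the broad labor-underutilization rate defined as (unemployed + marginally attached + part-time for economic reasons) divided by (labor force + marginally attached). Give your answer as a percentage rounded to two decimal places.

Broad underutilization rate ≈ 6.66%.

Labor force = 163.70 + 6.90 = 170.60 million.
Numerator = 6.90 + 1.67 + 2.90 = 11.47 million.
Denominator = 170.60 + 1.67 = 172.27 million.
Broad rate = 11.47 / 172.27 = 6.66%.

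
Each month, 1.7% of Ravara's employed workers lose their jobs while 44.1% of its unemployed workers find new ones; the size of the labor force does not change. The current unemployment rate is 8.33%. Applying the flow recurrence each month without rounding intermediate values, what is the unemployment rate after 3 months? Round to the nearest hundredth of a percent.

Unemployment rate after three months ≈ 4.45%.

With a fixed labor force, u_{t+1} = u_t + s·(1−u_t) − f·u_t = u_t·(1−s−f) + s.
Here 1−s−f = 0.542 and s = 0.017.
u_1 = 0.083300 × 0.542 + 0.017 = 0.062149.
u_2 = 0.062149 × 0.542 + 0.017 = 0.050685.
u_3 = 0.050685 × 0.542 + 0.017 = 0.044471.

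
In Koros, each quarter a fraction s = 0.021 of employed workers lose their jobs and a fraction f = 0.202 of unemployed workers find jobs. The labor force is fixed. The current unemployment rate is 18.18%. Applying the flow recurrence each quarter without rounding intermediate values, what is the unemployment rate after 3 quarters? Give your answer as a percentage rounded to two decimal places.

With a fixed labor force, u_{t+1} = u_t + s·(1−u_t) − f·u_t = u_t·(1−s−f) + s.
Here 1−s−f = 0.777 and s = 0.021.
u_1 = 0.181800 × 0.777 + 0.021 = 0.162259.
u_2 = 0.162259 × 0.777 + 0.021 = 0.147075.
u_3 = 0.147075 × 0.777 + 0.021 = 0.135277.

Unemployment rate after three quarters ≈ 13.53%.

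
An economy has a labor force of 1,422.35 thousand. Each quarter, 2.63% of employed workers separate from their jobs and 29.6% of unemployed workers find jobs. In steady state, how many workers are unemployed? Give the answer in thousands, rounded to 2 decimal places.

About 116.07 thousand are unemployed in steady state.

Steady-state unemployment rate u* = s/(s+f) = 2.63/(2.63+29.6) = 0.081601.
Unemployed = u* × labor force = 0.081601 × 1,422.35 ≈ 116.07 thousand.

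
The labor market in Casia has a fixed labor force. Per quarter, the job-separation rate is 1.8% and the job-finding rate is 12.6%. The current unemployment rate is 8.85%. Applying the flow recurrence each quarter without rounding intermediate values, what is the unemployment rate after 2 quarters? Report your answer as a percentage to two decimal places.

With a fixed labor force, u_{t+1} = u_t + s·(1−u_t) − f·u_t = u_t·(1−s−f) + s.
Here 1−s−f = 0.856 and s = 0.018.
u_1 = 0.088500 × 0.856 + 0.018 = 0.093756.
u_2 = 0.093756 × 0.856 + 0.018 = 0.098255.

Unemployment rate after two quarters ≈ 9.83%.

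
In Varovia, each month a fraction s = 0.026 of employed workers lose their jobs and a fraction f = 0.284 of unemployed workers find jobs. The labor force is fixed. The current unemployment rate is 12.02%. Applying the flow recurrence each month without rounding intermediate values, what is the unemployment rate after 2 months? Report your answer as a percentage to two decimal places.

With a fixed labor force, u_{t+1} = u_t + s·(1−u_t) − f·u_t = u_t·(1−s−f) + s.
Here 1−s−f = 0.690 and s = 0.026.
u_1 = 0.120200 × 0.690 + 0.026 = 0.108938.
u_2 = 0.108938 × 0.690 + 0.026 = 0.101167.

Unemployment rate after two months ≈ 10.12%.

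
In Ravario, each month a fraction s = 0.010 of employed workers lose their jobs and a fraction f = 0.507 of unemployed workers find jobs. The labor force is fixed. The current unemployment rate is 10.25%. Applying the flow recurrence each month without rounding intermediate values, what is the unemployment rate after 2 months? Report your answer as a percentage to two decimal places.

Unemployment rate after two months ≈ 3.87%.

With a fixed labor force, u_{t+1} = u_t + s·(1−u_t) − f·u_t = u_t·(1−s−f) + s.
Here 1−s−f = 0.483 and s = 0.010.
u_1 = 0.102500 × 0.483 + 0.010 = 0.059507.
u_2 = 0.059507 × 0.483 + 0.010 = 0.038742.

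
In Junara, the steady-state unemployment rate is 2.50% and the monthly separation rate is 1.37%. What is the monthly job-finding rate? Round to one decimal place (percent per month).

Job-finding rate ≈ 53.4% per month.

From u* = s/(s+f): f = s·(1−u)/u.
f = 1.37 × (1 − 0.0250) / 0.0250 = 1.3357 / 0.0250 ≈ 53.4% per month.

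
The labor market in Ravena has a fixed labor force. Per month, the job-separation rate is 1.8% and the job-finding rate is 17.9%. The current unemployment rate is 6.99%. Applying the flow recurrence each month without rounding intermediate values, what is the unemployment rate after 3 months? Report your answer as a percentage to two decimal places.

Unemployment rate after three months ≈ 8.03%.

With a fixed labor force, u_{t+1} = u_t + s·(1−u_t) − f·u_t = u_t·(1−s−f) + s.
Here 1−s−f = 0.803 and s = 0.018.
u_1 = 0.069900 × 0.803 + 0.018 = 0.074130.
u_2 = 0.074130 × 0.803 + 0.018 = 0.077526.
u_3 = 0.077526 × 0.803 + 0.018 = 0.080253.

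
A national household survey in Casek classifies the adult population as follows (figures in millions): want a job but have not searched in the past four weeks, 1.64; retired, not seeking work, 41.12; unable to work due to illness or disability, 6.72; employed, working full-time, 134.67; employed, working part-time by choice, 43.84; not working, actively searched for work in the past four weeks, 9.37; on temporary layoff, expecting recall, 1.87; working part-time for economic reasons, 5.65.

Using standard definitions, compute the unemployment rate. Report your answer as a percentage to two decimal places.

Unemployment rate ≈ 5.75%.

Employed = 134.67 + 43.84 + 5.65 = 184.16 million (anyone who worked, including part-time for economic reasons, counts as employed).
Unemployed = 9.37 + 1.87 = 11.24 million (jobless and actively searching, or on temporary layoff).
Labor force = 184.16 + 11.24 = 195.40 million.
Unemployment rate = 11.24 / 195.40 = 5.75%.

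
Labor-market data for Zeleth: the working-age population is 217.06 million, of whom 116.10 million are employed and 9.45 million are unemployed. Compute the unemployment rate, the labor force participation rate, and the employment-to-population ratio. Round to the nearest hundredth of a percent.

Labor force = employed + unemployed = 116.10 + 9.45 = 125.55 million.
Unemployment rate = 9.45 / 125.55 = 7.53%.
Labor force participation rate = 125.55 / 217.06 = 57.84%.
Employment-population ratio = 116.10 / 217.06 = 53.49%.

Unemployment rate ≈ 7.53%; labor force participation rate ≈ 57.84%; employment-population ratio ≈ 53.49%.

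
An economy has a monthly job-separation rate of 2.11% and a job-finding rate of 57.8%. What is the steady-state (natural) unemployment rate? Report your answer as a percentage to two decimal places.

At steady state the flows balance: s·E = f·U, so U/(E+U) = s/(s+f).
u* = 2.11 / (2.11 + 57.8) = 2.11 / 59.91 = 3.52%.

Steady-state unemployment rate ≈ 3.52%.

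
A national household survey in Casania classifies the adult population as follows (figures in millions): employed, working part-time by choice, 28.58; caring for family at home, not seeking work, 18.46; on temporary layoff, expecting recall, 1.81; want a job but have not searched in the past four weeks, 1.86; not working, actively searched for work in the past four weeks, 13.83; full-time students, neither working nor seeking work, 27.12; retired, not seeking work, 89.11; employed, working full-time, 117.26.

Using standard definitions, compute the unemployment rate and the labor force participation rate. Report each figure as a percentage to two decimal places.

Employed = 28.58 + 117.26 = 145.84 million.
Unemployed = 1.81 + 13.83 = 15.64 million (jobless and actively searching, or on temporary layoff).
Labor force = 145.84 + 15.64 = 161.48 million.
Not in labor force = 18.46 + 1.86 + 27.12 + 89.11 = 136.55 million (those not working and not actively searching are outside the labor force — including those who want a job but have given up searching).
Civilian working-age population = 161.48 + 136.55 = 298.03 million.
Unemployment rate = 15.64 / 161.48 = 9.69%.
Labor force participation rate = 161.48 / 298.03 = 54.18%.

Unemployment rate ≈ 9.69%; labor force participation rate ≈ 54.18%.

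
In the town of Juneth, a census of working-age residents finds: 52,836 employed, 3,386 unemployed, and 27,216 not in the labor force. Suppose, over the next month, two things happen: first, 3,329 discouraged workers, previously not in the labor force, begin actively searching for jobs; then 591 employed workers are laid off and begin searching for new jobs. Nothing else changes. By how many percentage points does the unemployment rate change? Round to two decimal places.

The unemployment rate changes by +6.25 percentage points.

Initially, labor force = 52,836 + 3,386 = 56,222, so u = 3,386/56,222 = 6.02%.
After the first change, unemployed and labor force both rise by 3,329 → E = 52,836, U = 6,715, labor force = 59,551.
After the second change, employed falls and unemployed rises by 591; labor force unchanged → E = 52,245, U = 7,306, labor force = 59,551.
New unemployment rate = 7,306 / 59,551 = 12.27%.
Change = 12.27% − 6.02% = +6.25 percentage points.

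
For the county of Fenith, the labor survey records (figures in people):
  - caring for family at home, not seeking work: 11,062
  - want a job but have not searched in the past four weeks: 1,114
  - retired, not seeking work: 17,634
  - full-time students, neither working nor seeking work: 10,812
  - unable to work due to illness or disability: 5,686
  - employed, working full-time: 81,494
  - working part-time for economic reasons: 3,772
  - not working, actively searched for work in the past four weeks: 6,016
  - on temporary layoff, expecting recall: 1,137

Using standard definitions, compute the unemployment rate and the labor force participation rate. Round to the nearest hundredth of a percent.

Unemployment rate ≈ 7.74%; labor force participation rate ≈ 66.62%.

Employed = 81,494 + 3,772 = 85,266 (anyone who worked, including part-time for economic reasons, counts as employed).
Unemployed = 6,016 + 1,137 = 7,153 (jobless and actively searching, or on temporary layoff).
Labor force = 85,266 + 7,153 = 92,419.
Not in labor force = 11,062 + 1,114 + 17,634 + 10,812 + 5,686 = 46,308 (those not working and not actively searching are outside the labor force — including those who want a job but have given up searching).
Civilian working-age population = 92,419 + 46,308 = 138,727.
Unemployment rate = 7,153 / 92,419 = 7.74%.
Labor force participation rate = 92,419 / 138,727 = 66.62%.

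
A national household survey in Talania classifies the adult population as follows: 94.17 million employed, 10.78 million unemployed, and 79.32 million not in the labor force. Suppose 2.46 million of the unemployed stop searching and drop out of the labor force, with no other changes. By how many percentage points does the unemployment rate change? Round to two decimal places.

The unemployment rate changes by −2.15 percentage points.

Initially, labor force = 94.17 + 10.78 = 104.95 million, so u = 10.78/104.95 = 10.27%.
After the change, unemployed and labor force both fall by 2.46 → E = 94.17, U = 8.32, labor force = 102.49 million.
New unemployment rate = 8.32 / 102.49 = 8.12%.
Change = 8.12% − 10.27% = −2.15 percentage points.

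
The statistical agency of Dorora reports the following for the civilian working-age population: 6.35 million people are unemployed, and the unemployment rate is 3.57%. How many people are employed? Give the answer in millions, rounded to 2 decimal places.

About 171.52 million are employed.

Labor force = U / u = 6.35 / 0.0357 ≈ 177.87 million.
Employed = labor force − unemployed = 177.87 − 6.35 = 171.52 million.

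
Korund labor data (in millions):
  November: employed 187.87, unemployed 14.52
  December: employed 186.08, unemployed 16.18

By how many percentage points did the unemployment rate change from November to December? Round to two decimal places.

November: labor force = 187.87 + 14.52 = 202.39; u = 14.52/202.39 = 7.17%.
December: labor force = 186.08 + 16.18 = 202.26; u = 16.18/202.26 = 8.00%.
Change = 8.00% − 7.17% = +0.83 pp.

The unemployment rate changed by +0.83 percentage points.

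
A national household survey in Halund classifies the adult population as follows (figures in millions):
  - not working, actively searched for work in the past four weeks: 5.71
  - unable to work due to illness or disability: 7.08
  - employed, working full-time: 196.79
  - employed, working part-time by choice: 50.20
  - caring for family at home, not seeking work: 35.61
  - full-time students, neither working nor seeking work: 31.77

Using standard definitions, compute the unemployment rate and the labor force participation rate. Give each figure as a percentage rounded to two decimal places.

Employed = 196.79 + 50.20 = 246.99 million.
Unemployed = 5.71 million.
Labor force = 246.99 + 5.71 = 252.70 million.
Not in labor force = 7.08 + 35.61 + 31.77 = 74.46 million (those not working and not actively searching are outside the labor force).
Civilian working-age population = 252.70 + 74.46 = 327.16 million.
Unemployment rate = 5.71 / 252.70 = 2.26%.
Labor force participation rate = 252.70 / 327.16 = 77.24%.

Unemployment rate ≈ 2.26%; labor force participation rate ≈ 77.24%.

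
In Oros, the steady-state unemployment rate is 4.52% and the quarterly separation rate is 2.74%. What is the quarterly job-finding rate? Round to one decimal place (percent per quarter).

Job-finding rate ≈ 57.9% per quarter.

From u* = s/(s+f): f = s·(1−u)/u.
f = 2.74 × (1 − 0.0452) / 0.0452 = 2.6162 / 0.0452 ≈ 57.9% per quarter.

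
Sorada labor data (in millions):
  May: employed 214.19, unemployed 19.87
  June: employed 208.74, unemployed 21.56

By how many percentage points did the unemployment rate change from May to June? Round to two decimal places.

The unemployment rate changed by +0.87 percentage points.

May: labor force = 214.19 + 19.87 = 234.06; u = 19.87/234.06 = 8.49%.
June: labor force = 208.74 + 21.56 = 230.30; u = 21.56/230.30 = 9.36%.
Change = 9.36% − 8.49% = +0.87 pp.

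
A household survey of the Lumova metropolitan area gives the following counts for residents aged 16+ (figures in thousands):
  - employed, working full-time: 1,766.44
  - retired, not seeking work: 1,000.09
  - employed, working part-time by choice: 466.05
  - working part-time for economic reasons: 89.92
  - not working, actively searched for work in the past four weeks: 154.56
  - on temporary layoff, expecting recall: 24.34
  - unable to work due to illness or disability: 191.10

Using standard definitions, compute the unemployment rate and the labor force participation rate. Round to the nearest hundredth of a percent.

Unemployment rate ≈ 7.15%; labor force participation rate ≈ 67.74%.

Employed = 1,766.44 + 466.05 + 89.92 = 2,322.41 thousand (anyone who worked, including part-time for economic reasons, counts as employed).
Unemployed = 154.56 + 24.34 = 178.90 thousand (jobless and actively searching, or on temporary layoff).
Labor force = 2,322.41 + 178.90 = 2,501.31 thousand.
Not in labor force = 1,000.09 + 191.10 = 1,191.19 thousand (those not working and not actively searching are outside the labor force).
Civilian working-age population = 2,501.31 + 1,191.19 = 3,692.50 thousand.
Unemployment rate = 178.90 / 2,501.31 = 7.15%.
Labor force participation rate = 2,501.31 / 3,692.50 = 67.74%.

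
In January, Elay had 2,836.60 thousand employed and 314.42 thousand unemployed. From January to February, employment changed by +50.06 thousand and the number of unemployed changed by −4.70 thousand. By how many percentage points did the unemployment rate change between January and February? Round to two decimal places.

The unemployment rate changed by −0.29 percentage points.

January: labor force = 2,836.60 + 314.42 = 3,151.02; u = 314.42/3,151.02 = 9.98%.
February: labor force = 2,886.66 + 309.72 = 3,196.38; u = 309.72/3,196.38 = 9.69%.
Change = 9.69% − 9.98% = −0.29 pp.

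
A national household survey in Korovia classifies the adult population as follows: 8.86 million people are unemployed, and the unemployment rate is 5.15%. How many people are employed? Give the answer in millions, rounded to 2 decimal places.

Labor force = U / u = 8.86 / 0.0515 ≈ 172.04 million.
Employed = labor force − unemployed = 172.04 − 8.86 = 163.18 million.

About 163.18 million are employed.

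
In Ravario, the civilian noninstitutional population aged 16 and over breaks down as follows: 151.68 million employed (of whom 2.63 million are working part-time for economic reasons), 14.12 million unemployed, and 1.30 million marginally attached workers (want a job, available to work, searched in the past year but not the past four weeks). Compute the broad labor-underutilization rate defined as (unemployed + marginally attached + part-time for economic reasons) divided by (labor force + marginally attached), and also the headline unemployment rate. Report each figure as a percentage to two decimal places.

Labor force = 151.68 + 14.12 = 165.80 million.
Numerator = 14.12 + 1.30 + 2.63 = 18.05 million.
Denominator = 165.80 + 1.30 = 167.10 million.
Broad rate = 18.05 / 167.10 = 10.80%.
Headline unemployment rate = 14.12 / 165.80 = 8.52%.

Broad underutilization rate ≈ 10.80%; headline unemployment rate ≈ 8.52%.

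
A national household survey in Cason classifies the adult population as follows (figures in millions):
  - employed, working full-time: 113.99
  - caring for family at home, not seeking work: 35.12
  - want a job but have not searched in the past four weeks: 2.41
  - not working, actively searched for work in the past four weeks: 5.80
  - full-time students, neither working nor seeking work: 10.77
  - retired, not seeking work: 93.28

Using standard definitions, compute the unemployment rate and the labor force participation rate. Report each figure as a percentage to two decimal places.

Unemployment rate ≈ 4.84%; labor force participation rate ≈ 45.83%.

Employed = 113.99 million.
Unemployed = 5.80 million.
Labor force = 113.99 + 5.80 = 119.79 million.
Not in labor force = 35.12 + 2.41 + 10.77 + 93.28 = 141.58 million (those not working and not actively searching are outside the labor force — including those who want a job but have given up searching).
Civilian working-age population = 119.79 + 141.58 = 261.37 million.
Unemployment rate = 5.80 / 119.79 = 4.84%.
Labor force participation rate = 119.79 / 261.37 = 45.83%.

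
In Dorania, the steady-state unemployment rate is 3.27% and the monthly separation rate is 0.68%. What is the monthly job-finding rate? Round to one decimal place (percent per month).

Job-finding rate ≈ 20.1% per month.

From u* = s/(s+f): f = s·(1−u)/u.
f = 0.68 × (1 − 0.0327) / 0.0327 = 0.6578 / 0.0327 ≈ 20.1% per month.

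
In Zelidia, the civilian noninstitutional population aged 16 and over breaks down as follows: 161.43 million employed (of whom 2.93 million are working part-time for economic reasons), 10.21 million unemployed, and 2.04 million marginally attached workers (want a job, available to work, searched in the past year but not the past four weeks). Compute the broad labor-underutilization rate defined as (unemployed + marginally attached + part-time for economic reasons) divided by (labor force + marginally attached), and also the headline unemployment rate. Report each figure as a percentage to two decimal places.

Labor force = 161.43 + 10.21 = 171.64 million.
Numerator = 10.21 + 2.04 + 2.93 = 15.18 million.
Denominator = 171.64 + 2.04 = 173.68 million.
Broad rate = 15.18 / 173.68 = 8.74%.
Headline unemployment rate = 10.21 / 171.64 = 5.95%.

Broad underutilization rate ≈ 8.74%; headline unemployment rate ≈ 5.95%.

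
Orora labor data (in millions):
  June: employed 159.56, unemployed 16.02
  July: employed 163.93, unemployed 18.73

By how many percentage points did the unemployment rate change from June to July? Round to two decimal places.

June: labor force = 159.56 + 16.02 = 175.58; u = 16.02/175.58 = 9.12%.
July: labor force = 163.93 + 18.73 = 182.66; u = 18.73/182.66 = 10.25%.
Change = 10.25% − 9.12% = +1.13 pp.

The unemployment rate changed by +1.13 percentage points.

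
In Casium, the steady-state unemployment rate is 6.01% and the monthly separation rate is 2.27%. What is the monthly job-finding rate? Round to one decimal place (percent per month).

Job-finding rate ≈ 35.5% per month.

From u* = s/(s+f): f = s·(1−u)/u.
f = 2.27 × (1 − 0.0601) / 0.0601 = 2.1336 / 0.0601 ≈ 35.5% per month.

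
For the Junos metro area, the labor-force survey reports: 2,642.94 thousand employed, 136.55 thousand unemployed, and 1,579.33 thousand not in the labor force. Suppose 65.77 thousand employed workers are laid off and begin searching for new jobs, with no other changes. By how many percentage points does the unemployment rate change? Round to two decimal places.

The unemployment rate changes by +2.37 percentage points.

Initially, labor force = 2,642.94 + 136.55 = 2,779.49 thousand, so u = 136.55/2,779.49 = 4.91%.
After the change, employed falls and unemployed rises by 65.77; labor force unchanged → E = 2,577.17, U = 202.32, labor force = 2,779.49 thousand.
New unemployment rate = 202.32 / 2,779.49 = 7.28%.
Change = 7.28% − 4.91% = +2.37 percentage points.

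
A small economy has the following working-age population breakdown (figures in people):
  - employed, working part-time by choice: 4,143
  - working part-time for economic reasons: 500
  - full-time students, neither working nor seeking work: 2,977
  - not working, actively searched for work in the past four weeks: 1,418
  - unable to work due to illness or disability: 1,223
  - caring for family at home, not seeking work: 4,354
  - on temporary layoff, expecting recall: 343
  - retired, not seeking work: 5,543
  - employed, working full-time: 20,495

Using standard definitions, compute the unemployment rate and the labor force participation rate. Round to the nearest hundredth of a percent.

Unemployment rate ≈ 6.55%; labor force participation rate ≈ 65.61%.

Employed = 4,143 + 500 + 20,495 = 25,138 (anyone who worked, including part-time for economic reasons, counts as employed).
Unemployed = 1,418 + 343 = 1,761 (jobless and actively searching, or on temporary layoff).
Labor force = 25,138 + 1,761 = 26,899.
Not in labor force = 2,977 + 1,223 + 4,354 + 5,543 = 14,097 (those not working and not actively searching are outside the labor force).
Civilian working-age population = 26,899 + 14,097 = 40,996.
Unemployment rate = 1,761 / 26,899 = 6.55%.
Labor force participation rate = 26,899 / 40,996 = 65.61%.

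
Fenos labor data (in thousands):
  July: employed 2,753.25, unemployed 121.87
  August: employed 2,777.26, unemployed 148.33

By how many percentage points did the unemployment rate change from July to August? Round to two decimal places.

July: labor force = 2,753.25 + 121.87 = 2,875.12; u = 121.87/2,875.12 = 4.24%.
August: labor force = 2,777.26 + 148.33 = 2,925.59; u = 148.33/2,925.59 = 5.07%.
Change = 5.07% − 4.24% = +0.83 pp.

The unemployment rate changed by +0.83 percentage points.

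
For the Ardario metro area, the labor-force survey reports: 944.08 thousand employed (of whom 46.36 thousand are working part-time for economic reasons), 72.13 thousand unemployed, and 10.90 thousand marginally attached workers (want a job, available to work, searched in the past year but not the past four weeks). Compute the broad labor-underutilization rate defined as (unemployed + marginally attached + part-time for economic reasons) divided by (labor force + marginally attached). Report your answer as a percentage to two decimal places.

Broad underutilization rate ≈ 12.60%.

Labor force = 944.08 + 72.13 = 1,016.21 thousand.
Numerator = 72.13 + 10.90 + 46.36 = 129.39 thousand.
Denominator = 1,016.21 + 10.90 = 1,027.11 thousand.
Broad rate = 129.39 / 1,027.11 = 12.60%.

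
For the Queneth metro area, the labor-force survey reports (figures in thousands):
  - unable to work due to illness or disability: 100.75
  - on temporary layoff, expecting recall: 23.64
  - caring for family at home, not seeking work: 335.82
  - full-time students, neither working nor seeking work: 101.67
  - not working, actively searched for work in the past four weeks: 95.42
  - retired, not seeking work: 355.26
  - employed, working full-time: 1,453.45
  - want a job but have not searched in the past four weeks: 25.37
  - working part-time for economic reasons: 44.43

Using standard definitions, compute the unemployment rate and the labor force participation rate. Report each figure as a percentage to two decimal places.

Employed = 1,453.45 + 44.43 = 1,497.88 thousand (anyone who worked, including part-time for economic reasons, counts as employed).
Unemployed = 23.64 + 95.42 = 119.06 thousand (jobless and actively searching, or on temporary layoff).
Labor force = 1,497.88 + 119.06 = 1,616.94 thousand.
Not in labor force = 100.75 + 335.82 + 101.67 + 355.26 + 25.37 = 918.87 thousand (those not working and not actively searching are outside the labor force — including those who want a job but have given up searching).
Civilian working-age population = 1,616.94 + 918.87 = 2,535.81 thousand.
Unemployment rate = 119.06 / 1,616.94 = 7.36%.
Labor force participation rate = 1,616.94 / 2,535.81 = 63.76%.

Unemployment rate ≈ 7.36%; labor force participation rate ≈ 63.76%.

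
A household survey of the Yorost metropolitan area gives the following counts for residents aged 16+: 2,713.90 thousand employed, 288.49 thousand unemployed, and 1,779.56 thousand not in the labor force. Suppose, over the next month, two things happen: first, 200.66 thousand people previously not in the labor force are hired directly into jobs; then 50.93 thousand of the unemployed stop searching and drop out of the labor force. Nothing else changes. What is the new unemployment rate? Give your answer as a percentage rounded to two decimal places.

New unemployment rate ≈ 7.54%.

Initially, labor force = 2,713.90 + 288.49 = 3,002.39 thousand, so u = 288.49/3,002.39 = 9.61%.
After the first change, employed and labor force both rise by 200.66; unemployed unchanged → E = 2,914.56, U = 288.49, labor force = 3,203.05 thousand.
After the second change, unemployed and labor force both fall by 50.93 → E = 2,914.56, U = 237.56, labor force = 3,152.12 thousand.
New unemployment rate = 237.56 / 3,152.12 = 7.54%.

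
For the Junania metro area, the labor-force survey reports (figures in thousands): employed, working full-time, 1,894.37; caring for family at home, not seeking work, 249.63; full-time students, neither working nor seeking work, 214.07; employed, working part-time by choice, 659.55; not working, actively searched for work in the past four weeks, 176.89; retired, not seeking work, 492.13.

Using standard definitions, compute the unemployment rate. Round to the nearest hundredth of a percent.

Employed = 1,894.37 + 659.55 = 2,553.92 thousand.
Unemployed = 176.89 thousand.
Labor force = 2,553.92 + 176.89 = 2,730.81 thousand.
Unemployment rate = 176.89 / 2,730.81 = 6.48%.

Unemployment rate ≈ 6.48%.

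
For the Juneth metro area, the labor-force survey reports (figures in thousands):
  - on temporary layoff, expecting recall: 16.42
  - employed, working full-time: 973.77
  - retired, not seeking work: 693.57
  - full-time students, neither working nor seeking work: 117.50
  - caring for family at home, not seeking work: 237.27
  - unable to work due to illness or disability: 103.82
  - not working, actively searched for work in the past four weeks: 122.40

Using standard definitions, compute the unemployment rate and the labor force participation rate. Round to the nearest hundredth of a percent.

Unemployment rate ≈ 12.48%; labor force participation rate ≈ 49.13%.

Employed = 973.77 thousand.
Unemployed = 16.42 + 122.40 = 138.82 thousand (jobless and actively searching, or on temporary layoff).
Labor force = 973.77 + 138.82 = 1,112.59 thousand.
Not in labor force = 693.57 + 117.50 + 237.27 + 103.82 = 1,152.16 thousand (those not working and not actively searching are outside the labor force).
Civilian working-age population = 1,112.59 + 1,152.16 = 2,264.75 thousand.
Unemployment rate = 138.82 / 1,112.59 = 12.48%.
Labor force participation rate = 1,112.59 / 2,264.75 = 49.13%.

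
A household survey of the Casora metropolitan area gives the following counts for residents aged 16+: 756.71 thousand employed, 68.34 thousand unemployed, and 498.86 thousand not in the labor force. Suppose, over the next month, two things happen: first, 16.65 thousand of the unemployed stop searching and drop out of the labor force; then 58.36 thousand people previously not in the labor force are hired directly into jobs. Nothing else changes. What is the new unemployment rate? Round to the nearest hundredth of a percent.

Initially, labor force = 756.71 + 68.34 = 825.05 thousand, so u = 68.34/825.05 = 8.28%.
After the first change, unemployed and labor force both fall by 16.65 → E = 756.71, U = 51.69, labor force = 808.40 thousand.
After the second change, employed and labor force both rise by 58.36; unemployed unchanged → E = 815.07, U = 51.69, labor force = 866.76 thousand.
New unemployment rate = 51.69 / 866.76 = 5.96%.

New unemployment rate ≈ 5.96%.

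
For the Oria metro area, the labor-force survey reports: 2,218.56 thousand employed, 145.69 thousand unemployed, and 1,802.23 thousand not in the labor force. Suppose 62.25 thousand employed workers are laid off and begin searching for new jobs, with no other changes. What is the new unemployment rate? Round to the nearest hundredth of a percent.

New unemployment rate ≈ 8.80%.

Initially, labor force = 2,218.56 + 145.69 = 2,364.25 thousand, so u = 145.69/2,364.25 = 6.16%.
After the change, employed falls and unemployed rises by 62.25; labor force unchanged → E = 2,156.31, U = 207.94, labor force = 2,364.25 thousand.
New unemployment rate = 207.94 / 2,364.25 = 8.80%.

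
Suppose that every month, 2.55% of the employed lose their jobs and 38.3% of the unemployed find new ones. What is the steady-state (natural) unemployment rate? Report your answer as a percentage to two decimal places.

At steady state the flows balance: s·E = f·U, so U/(E+U) = s/(s+f).
u* = 2.55 / (2.55 + 38.3) = 2.55 / 40.85 = 6.24%.

Steady-state unemployment rate ≈ 6.24%.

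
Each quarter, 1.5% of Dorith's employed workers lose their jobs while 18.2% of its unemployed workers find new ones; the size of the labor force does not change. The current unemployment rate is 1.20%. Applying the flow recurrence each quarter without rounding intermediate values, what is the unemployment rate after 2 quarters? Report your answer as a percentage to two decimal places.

With a fixed labor force, u_{t+1} = u_t + s·(1−u_t) − f·u_t = u_t·(1−s−f) + s.
Here 1−s−f = 0.803 and s = 0.015.
u_1 = 0.012000 × 0.803 + 0.015 = 0.024636.
u_2 = 0.024636 × 0.803 + 0.015 = 0.034783.

Unemployment rate after two quarters ≈ 3.48%.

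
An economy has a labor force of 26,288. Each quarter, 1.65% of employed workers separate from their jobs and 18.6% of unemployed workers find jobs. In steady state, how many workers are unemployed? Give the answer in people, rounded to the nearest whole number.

Steady-state unemployment rate u* = s/(s+f) = 1.65/(1.65+18.6) = 0.081481.
Unemployed = u* × labor force = 0.081481 × 26,288 ≈ 2,142.

About 2,142 are unemployed in steady state.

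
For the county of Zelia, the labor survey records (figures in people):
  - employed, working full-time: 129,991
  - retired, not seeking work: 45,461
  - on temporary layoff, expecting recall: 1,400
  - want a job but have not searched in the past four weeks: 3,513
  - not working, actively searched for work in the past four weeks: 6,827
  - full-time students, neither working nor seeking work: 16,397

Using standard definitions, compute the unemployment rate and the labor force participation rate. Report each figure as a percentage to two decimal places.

Unemployment rate ≈ 5.95%; labor force participation rate ≈ 67.89%.

Employed = 129,991.
Unemployed = 1,400 + 6,827 = 8,227 (jobless and actively searching, or on temporary layoff).
Labor force = 129,991 + 8,227 = 138,218.
Not in labor force = 45,461 + 3,513 + 16,397 = 65,371 (those not working and not actively searching are outside the labor force — including those who want a job but have given up searching).
Civilian working-age population = 138,218 + 65,371 = 203,589.
Unemployment rate = 8,227 / 138,218 = 5.95%.
Labor force participation rate = 138,218 / 203,589 = 67.89%.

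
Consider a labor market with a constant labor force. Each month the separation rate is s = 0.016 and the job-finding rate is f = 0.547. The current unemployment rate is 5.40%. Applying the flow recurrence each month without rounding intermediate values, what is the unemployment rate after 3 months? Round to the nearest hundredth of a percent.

Unemployment rate after three months ≈ 3.06%.

With a fixed labor force, u_{t+1} = u_t + s·(1−u_t) − f·u_t = u_t·(1−s−f) + s.
Here 1−s−f = 0.437 and s = 0.016.
u_1 = 0.054000 × 0.437 + 0.016 = 0.039598.
u_2 = 0.039598 × 0.437 + 0.016 = 0.033304.
u_3 = 0.033304 × 0.437 + 0.016 = 0.030554.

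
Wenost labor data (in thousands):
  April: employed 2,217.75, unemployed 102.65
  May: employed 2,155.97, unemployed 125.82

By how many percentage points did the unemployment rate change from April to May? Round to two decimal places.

The unemployment rate changed by +1.09 percentage points.

April: labor force = 2,217.75 + 102.65 = 2,320.40; u = 102.65/2,320.40 = 4.42%.
May: labor force = 2,155.97 + 125.82 = 2,281.79; u = 125.82/2,281.79 = 5.51%.
Change = 5.51% − 4.42% = +1.09 pp.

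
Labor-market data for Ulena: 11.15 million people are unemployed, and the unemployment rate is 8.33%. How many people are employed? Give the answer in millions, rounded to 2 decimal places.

About 122.70 million are employed.

Labor force = U / u = 11.15 / 0.0833 ≈ 133.85 million.
Employed = labor force − unemployed = 133.85 − 11.15 = 122.70 million.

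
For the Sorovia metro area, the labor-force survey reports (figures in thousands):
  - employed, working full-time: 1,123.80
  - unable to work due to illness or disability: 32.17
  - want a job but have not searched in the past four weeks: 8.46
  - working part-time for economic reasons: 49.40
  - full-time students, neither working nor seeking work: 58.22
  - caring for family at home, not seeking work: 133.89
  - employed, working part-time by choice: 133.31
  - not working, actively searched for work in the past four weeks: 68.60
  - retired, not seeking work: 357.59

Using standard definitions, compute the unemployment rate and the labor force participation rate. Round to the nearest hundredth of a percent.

Unemployment rate ≈ 4.99%; labor force participation rate ≈ 69.96%.

Employed = 1,123.80 + 49.40 + 133.31 = 1,306.51 thousand (anyone who worked, including part-time for economic reasons, counts as employed).
Unemployed = 68.60 thousand.
Labor force = 1,306.51 + 68.60 = 1,375.11 thousand.
Not in labor force = 32.17 + 8.46 + 58.22 + 133.89 + 357.59 = 590.33 thousand (those not working and not actively searching are outside the labor force — including those who want a job but have given up searching).
Civilian working-age population = 1,375.11 + 590.33 = 1,965.44 thousand.
Unemployment rate = 68.60 / 1,375.11 = 4.99%.
Labor force participation rate = 1,375.11 / 1,965.44 = 69.96%.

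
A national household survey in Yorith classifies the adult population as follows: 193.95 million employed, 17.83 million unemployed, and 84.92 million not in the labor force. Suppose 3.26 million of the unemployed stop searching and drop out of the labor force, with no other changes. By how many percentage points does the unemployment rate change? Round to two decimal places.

Initially, labor force = 193.95 + 17.83 = 211.78 million, so u = 17.83/211.78 = 8.42%.
After the change, unemployed and labor force both fall by 3.26 → E = 193.95, U = 14.57, labor force = 208.52 million.
New unemployment rate = 14.57 / 208.52 = 6.99%.
Change = 6.99% − 8.42% = −1.43 percentage points.

The unemployment rate changes by −1.43 percentage points.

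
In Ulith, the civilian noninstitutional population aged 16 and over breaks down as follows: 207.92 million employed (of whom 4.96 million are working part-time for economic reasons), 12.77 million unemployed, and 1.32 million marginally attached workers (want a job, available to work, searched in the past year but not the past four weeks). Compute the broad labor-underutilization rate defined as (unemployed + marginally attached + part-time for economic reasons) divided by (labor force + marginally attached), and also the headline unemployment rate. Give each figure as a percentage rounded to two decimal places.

Labor force = 207.92 + 12.77 = 220.69 million.
Numerator = 12.77 + 1.32 + 4.96 = 19.05 million.
Denominator = 220.69 + 1.32 = 222.01 million.
Broad rate = 19.05 / 222.01 = 8.58%.
Headline unemployment rate = 12.77 / 220.69 = 5.79%.

Broad underutilization rate ≈ 8.58%; headline unemployment rate ≈ 5.79%.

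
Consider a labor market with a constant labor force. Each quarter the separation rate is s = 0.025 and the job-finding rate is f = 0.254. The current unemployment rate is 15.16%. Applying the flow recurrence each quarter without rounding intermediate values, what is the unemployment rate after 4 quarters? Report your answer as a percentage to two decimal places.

Unemployment rate after four quarters ≈ 10.64%.

With a fixed labor force, u_{t+1} = u_t + s·(1−u_t) − f·u_t = u_t·(1−s−f) + s.
Here 1−s−f = 0.721 and s = 0.025.
u_1 = 0.151600 × 0.721 + 0.025 = 0.134304.
u_2 = 0.134304 × 0.721 + 0.025 = 0.121833.
u_3 = 0.121833 × 0.721 + 0.025 = 0.112842.
u_4 = 0.112842 × 0.721 + 0.025 = 0.106359.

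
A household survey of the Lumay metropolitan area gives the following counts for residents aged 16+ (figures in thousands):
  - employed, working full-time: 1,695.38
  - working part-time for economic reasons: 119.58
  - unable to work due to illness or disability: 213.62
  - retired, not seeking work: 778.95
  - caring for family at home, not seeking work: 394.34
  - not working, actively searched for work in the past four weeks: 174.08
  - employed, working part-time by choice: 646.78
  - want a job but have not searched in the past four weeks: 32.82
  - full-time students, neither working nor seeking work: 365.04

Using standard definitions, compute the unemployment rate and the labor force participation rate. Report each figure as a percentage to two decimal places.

Unemployment rate ≈ 6.60%; labor force participation rate ≈ 59.63%.

Employed = 1,695.38 + 119.58 + 646.78 = 2,461.74 thousand (anyone who worked, including part-time for economic reasons, counts as employed).
Unemployed = 174.08 thousand.
Labor force = 2,461.74 + 174.08 = 2,635.82 thousand.
Not in labor force = 213.62 + 778.95 + 394.34 + 32.82 + 365.04 = 1,784.77 thousand (those not working and not actively searching are outside the labor force — including those who want a job but have given up searching).
Civilian working-age population = 2,635.82 + 1,784.77 = 4,420.59 thousand.
Unemployment rate = 174.08 / 2,635.82 = 6.60%.
Labor force participation rate = 2,635.82 / 4,420.59 = 59.63%.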